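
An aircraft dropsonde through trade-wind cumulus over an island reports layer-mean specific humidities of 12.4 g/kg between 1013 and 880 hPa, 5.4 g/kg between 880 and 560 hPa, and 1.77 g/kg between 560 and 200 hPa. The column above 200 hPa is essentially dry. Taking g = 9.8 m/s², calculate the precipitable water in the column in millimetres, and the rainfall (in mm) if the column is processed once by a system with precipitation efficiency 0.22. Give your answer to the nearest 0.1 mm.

Precipitable water is the column-integrated vapour mass per unit area: PW = (1/g) Σ q̄ Δp, with q in kg/kg and Δp in Pa (1 kg/m² of water = 1 mm).
Layer 1013–880 hPa: Δp = 133 hPa = 13300 Pa, q̄ = 0.0124 kg/kg → 0.0124 × 13300 / 9.8 = 16.83 mm
Layer 880–560 hPa: Δp = 320 hPa = 32000 Pa, q̄ = 0.0054 kg/kg → 0.0054 × 32000 / 9.8 = 17.63 mm
Layer 560–200 hPa: Δp = 360 hPa = 36000 Pa, q̄ = 0.00177 kg/kg → 0.00177 × 36000 / 9.8 = 6.50 mm
PW = 16.83 + 17.63 + 6.50 = 40.96 ≈ 41.0 mm.
Rainfall = ε × PW = 0.22 × 41.0 = 9.0 mm.

PW ≈ 41.0 mm; rainfall ≈ 9.0 mm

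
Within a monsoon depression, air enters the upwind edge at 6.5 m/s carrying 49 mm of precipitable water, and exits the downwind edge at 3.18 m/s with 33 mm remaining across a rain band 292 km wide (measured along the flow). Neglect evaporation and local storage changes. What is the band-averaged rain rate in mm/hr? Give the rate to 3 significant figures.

Column moisture flux per unit crosswind length is F = V × PW.
Inflow: F_in = 6.5 × 49 = 318.5 mm·m/s
Outflow: F_out = 3.18 × 33 = 104.94 mm·m/s
Steady-state rate R = (F_in − F_out)/L = (318.5 − 104.94) / 292000 m = 7.314e-04 mm/s.
R = 7.314e-04 × 3600 = 2.63 mm/hr.

R ≈ 2.63 mm/hr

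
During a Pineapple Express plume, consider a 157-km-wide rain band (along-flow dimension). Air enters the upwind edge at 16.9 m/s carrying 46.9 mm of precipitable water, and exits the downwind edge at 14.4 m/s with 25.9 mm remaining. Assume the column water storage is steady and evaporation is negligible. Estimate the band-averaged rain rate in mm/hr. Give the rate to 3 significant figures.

Column moisture flux per unit crosswind length is F = V × PW.
Inflow: F_in = 16.9 × 46.9 = 792.61 mm·m/s
Outflow: F_out = 14.4 × 25.9 = 372.96 mm·m/s
Steady-state rate R = (F_in − F_out)/L = (792.61 − 372.96) / 157000 m = 2.673e-03 mm/s.
R = 2.673e-03 × 3600 = 9.62 mm/hr.

R ≈ 9.62 mm/hr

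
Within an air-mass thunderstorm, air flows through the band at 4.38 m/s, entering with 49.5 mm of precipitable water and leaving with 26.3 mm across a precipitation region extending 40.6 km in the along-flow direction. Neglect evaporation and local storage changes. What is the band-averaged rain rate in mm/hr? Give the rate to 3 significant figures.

Column moisture flux per unit crosswind length is F = V × PW.
Inflow: F_in = 4.38 × 49.5 = 216.81 mm·m/s
Outflow: F_out = 4.38 × 26.3 = 115.194 mm·m/s
Steady-state rate R = (F_in − F_out)/L = (216.81 − 115.194) / 40600 m = 2.503e-03 mm/s.
R = 2.503e-03 × 3600 = 9.01 mm/hr.

R ≈ 9.01 mm/hr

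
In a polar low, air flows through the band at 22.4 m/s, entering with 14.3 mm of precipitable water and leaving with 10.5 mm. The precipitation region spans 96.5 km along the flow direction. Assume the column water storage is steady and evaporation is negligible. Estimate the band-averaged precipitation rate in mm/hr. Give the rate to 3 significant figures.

R ≈ 3.18 mm/hr

Column moisture flux per unit crosswind length is F = V × PW.
Inflow: F_in = 22.4 × 14.3 = 320.32 mm·m/s
Outflow: F_out = 22.4 × 10.5 = 235.2 mm·m/s
Steady-state rate R = (F_in − F_out)/L = (320.32 − 235.2) / 96500 m = 8.821e-04 mm/s.
R = 8.821e-04 × 3600 = 3.18 mm/hr.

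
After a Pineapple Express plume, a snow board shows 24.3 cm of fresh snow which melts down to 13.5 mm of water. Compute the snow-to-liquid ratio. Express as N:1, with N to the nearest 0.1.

Ratio = snow depth / SWE = 243 mm / 13.5 mm = 18.0, i.e. 18.0:1.

ratio ≈ 18.0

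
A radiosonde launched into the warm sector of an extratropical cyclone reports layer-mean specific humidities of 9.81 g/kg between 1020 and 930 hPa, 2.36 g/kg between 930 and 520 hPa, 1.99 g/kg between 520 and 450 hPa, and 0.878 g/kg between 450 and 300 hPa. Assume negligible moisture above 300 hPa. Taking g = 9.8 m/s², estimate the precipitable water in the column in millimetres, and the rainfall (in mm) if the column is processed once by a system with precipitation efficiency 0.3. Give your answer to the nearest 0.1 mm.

Precipitable water is the column-integrated vapour mass per unit area: PW = (1/g) Σ q̄ Δp, with q in kg/kg and Δp in Pa (1 kg/m² of water = 1 mm).
Layer 1020–930 hPa: Δp = 90 hPa = 9000 Pa, q̄ = 0.00981 kg/kg → 0.00981 × 9000 / 9.8 = 9.01 mm
Layer 930–520 hPa: Δp = 410 hPa = 41000 Pa, q̄ = 0.00236 kg/kg → 0.00236 × 41000 / 9.8 = 9.87 mm
Layer 520–450 hPa: Δp = 70 hPa = 7000 Pa, q̄ = 0.00199 kg/kg → 0.00199 × 7000 / 9.8 = 1.42 mm
Layer 450–300 hPa: Δp = 150 hPa = 15000 Pa, q̄ = 0.000878 kg/kg → 0.000878 × 15000 / 9.8 = 1.34 mm
PW = 9.01 + 9.87 + 1.42 + 1.34 = 21.64 ≈ 21.6 mm.
Rainfall = ε × PW = 0.3 × 21.6 = 6.5 mm.

PW ≈ 21.6 mm; rainfall ≈ 6.5 mm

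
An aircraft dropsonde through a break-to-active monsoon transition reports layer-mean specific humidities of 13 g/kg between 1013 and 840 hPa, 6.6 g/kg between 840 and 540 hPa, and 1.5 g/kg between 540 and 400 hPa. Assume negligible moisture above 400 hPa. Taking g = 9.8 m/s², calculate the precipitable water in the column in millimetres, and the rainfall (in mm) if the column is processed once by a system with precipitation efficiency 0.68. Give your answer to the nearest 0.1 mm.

PW ≈ 45.3 mm; rainfall ≈ 30.8 mm

Precipitable water is the column-integrated vapour mass per unit area: PW = (1/g) Σ q̄ Δp, with q in kg/kg and Δp in Pa (1 kg/m² of water = 1 mm).
Layer 1013–840 hPa: Δp = 173 hPa = 17300 Pa, q̄ = 0.013 kg/kg → 0.013 × 17300 / 9.8 = 22.95 mm
Layer 840–540 hPa: Δp = 300 hPa = 30000 Pa, q̄ = 0.0066 kg/kg → 0.0066 × 30000 / 9.8 = 20.20 mm
Layer 540–400 hPa: Δp = 140 hPa = 14000 Pa, q̄ = 0.0015 kg/kg → 0.0015 × 14000 / 9.8 = 2.14 mm
PW = 22.95 + 20.20 + 2.14 = 45.29 ≈ 45.3 mm.
Rainfall = ε × PW = 0.68 × 45.3 = 30.8 mm.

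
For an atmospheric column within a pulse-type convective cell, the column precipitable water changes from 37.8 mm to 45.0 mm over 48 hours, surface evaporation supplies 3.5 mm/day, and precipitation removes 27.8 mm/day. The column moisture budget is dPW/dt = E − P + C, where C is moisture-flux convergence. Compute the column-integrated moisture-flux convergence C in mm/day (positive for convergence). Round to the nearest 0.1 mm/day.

dPW/dt = (45.0 − 37.8) mm / (48/24 day) = +3.600 mm/day.
C = dPW/dt − E + P = (+3.600) − 3.5 + 27.8 = 27.9 mm/day.

C ≈ 27.9 mm/day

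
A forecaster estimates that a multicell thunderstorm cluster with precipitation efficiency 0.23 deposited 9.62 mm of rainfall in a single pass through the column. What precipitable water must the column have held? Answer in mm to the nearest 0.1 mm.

PW = rainfall / ε = 9.62 / 0.23 = 41.8 mm.

PW ≈ 41.8 mm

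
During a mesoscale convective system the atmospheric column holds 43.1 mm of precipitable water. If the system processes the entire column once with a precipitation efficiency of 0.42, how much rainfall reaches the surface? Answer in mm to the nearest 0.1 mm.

Rainfall = ε × PW = 0.42 × 43.1 = 18.1 mm.

rainfall ≈ 18.1 mm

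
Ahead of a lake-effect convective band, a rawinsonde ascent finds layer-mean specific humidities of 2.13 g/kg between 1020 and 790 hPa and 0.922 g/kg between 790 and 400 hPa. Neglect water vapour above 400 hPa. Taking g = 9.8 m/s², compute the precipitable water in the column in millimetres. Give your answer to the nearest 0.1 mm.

Precipitable water is the column-integrated vapour mass per unit area: PW = (1/g) Σ q̄ Δp, with q in kg/kg and Δp in Pa (1 kg/m² of water = 1 mm).
Layer 1020–790 hPa: Δp = 230 hPa = 23000 Pa, q̄ = 0.00213 kg/kg → 0.00213 × 23000 / 9.8 = 5.00 mm
Layer 790–400 hPa: Δp = 390 hPa = 39000 Pa, q̄ = 0.000922 kg/kg → 0.000922 × 39000 / 9.8 = 3.67 mm
PW = 5.00 + 3.67 = 8.67 ≈ 8.7 mm.

PW ≈ 8.7 mm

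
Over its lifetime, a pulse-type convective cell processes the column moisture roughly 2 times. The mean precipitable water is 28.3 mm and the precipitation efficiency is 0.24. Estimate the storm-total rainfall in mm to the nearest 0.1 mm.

Each cycle deposits ε × PW = 0.24 × 28.3 = 6.792 mm.
Over 2 cycles: 2 × 6.792 = 13.6 mm.

rainfall ≈ 13.6 mm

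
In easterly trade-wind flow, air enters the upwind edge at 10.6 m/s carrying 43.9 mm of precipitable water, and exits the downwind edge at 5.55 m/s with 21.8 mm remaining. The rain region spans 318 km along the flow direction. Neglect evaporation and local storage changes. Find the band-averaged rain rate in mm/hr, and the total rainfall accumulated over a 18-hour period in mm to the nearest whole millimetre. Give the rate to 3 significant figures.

R ≈ 3.90 mm/hr; total ≈ 70 mm

Column moisture flux per unit crosswind length is F = V × PW.
Inflow: F_in = 10.6 × 43.9 = 465.34 mm·m/s
Outflow: F_out = 5.55 × 21.8 = 120.99 mm·m/s
Steady-state rate R = (F_in − F_out)/L = (465.34 − 120.99) / 318000 m = 1.083e-03 mm/s.
R = 1.083e-03 × 3600 = 3.90 mm/hr.
Over 18 h: total = 3.90 × 18 = 70.2 ≈ 70 mm.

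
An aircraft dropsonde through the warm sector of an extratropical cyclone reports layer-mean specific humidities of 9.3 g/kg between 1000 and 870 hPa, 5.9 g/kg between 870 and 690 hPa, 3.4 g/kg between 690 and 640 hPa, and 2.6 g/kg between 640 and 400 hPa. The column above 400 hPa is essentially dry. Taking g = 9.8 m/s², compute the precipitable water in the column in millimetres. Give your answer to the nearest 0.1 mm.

PW ≈ 31.3 mm

Precipitable water is the column-integrated vapour mass per unit area: PW = (1/g) Σ q̄ Δp, with q in kg/kg and Δp in Pa (1 kg/m² of water = 1 mm).
Layer 1000–870 hPa: Δp = 130 hPa = 13000 Pa, q̄ = 0.0093 kg/kg → 0.0093 × 13000 / 9.8 = 12.34 mm
Layer 870–690 hPa: Δp = 180 hPa = 18000 Pa, q̄ = 0.0059 kg/kg → 0.0059 × 18000 / 9.8 = 10.84 mm
Layer 690–640 hPa: Δp = 50 hPa = 5000 Pa, q̄ = 0.0034 kg/kg → 0.0034 × 5000 / 9.8 = 1.73 mm
Layer 640–400 hPa: Δp = 240 hPa = 24000 Pa, q̄ = 0.0026 kg/kg → 0.0026 × 24000 / 9.8 = 6.37 mm
PW = 12.34 + 10.84 + 1.73 + 6.37 = 31.28 ≈ 31.3 mm.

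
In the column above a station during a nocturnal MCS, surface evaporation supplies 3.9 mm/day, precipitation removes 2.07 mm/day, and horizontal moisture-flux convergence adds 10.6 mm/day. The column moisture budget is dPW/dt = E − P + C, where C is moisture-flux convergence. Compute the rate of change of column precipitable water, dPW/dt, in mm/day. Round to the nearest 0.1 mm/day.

dPW/dt ≈ 12.4 mm/day

dPW/dt = E − P + C = 3.9 − 2.07 + (10.6) = 12.4 mm/day.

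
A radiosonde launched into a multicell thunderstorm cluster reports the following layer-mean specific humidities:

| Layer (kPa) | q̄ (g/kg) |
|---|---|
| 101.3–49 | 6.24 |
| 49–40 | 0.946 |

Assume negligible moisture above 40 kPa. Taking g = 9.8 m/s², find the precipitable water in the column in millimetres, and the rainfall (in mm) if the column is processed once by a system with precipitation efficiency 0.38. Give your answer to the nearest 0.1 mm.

Precipitable water is the column-integrated vapour mass per unit area: PW = (1/g) Σ q̄ Δp, with q in kg/kg and Δp in Pa (1 kg/m² of water = 1 mm).
Layer 101.3–49 kPa: Δp = 523 hPa = 52300 Pa, q̄ = 0.00624 kg/kg → 0.00624 × 52300 / 9.8 = 33.30 mm
Layer 49–40 kPa: Δp = 90 hPa = 9000 Pa, q̄ = 0.000946 kg/kg → 0.000946 × 9000 / 9.8 = 0.87 mm
PW = 33.30 + 0.87 = 34.17 ≈ 34.2 mm.
Rainfall = ε × PW = 0.38 × 34.2 = 13.0 mm.

PW ≈ 34.2 mm; rainfall ≈ 13.0 mm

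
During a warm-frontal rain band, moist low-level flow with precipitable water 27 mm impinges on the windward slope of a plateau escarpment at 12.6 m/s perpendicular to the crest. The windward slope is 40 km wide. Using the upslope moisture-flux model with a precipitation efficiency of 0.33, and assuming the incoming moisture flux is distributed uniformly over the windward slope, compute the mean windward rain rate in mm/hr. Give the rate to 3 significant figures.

Incoming column moisture flux per unit ridge length: F = V × PW = 12.6 × 27 = 340.2 mm·m/s.
Spread over the 40 km slope with efficiency ε = 0.33: R = ε·F/W = 0.33 × 340.2 / 40000 m = 2.807e-03 mm/s.
R = 2.807e-03 × 3600 = 10.1 mm/hr.

R ≈ 10.1 mm/hr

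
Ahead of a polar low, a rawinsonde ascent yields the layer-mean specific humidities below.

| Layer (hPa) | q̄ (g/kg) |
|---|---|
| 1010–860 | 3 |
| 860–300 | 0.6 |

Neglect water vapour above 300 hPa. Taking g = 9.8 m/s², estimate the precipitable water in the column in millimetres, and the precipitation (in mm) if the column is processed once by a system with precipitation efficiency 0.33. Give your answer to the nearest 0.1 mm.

Precipitable water is the column-integrated vapour mass per unit area: PW = (1/g) Σ q̄ Δp, with q in kg/kg and Δp in Pa (1 kg/m² of water = 1 mm).
Layer 1010–860 hPa: Δp = 150 hPa = 15000 Pa, q̄ = 0.003 kg/kg → 0.003 × 15000 / 9.8 = 4.59 mm
Layer 860–300 hPa: Δp = 560 hPa = 56000 Pa, q̄ = 0.0006 kg/kg → 0.0006 × 56000 / 9.8 = 3.43 mm
PW = 4.59 + 3.43 = 8.02 ≈ 8.0 mm.
Precipitation = ε × PW = 0.33 × 8.0 = 2.6 mm.

PW ≈ 8.0 mm; precipitation ≈ 2.6 mm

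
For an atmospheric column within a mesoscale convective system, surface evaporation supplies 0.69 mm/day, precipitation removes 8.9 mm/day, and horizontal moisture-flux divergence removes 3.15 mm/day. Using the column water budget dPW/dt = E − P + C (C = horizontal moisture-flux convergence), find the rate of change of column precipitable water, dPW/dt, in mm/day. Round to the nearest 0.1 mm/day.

dPW/dt = E − P + C = 0.69 − 8.9 + (-3.15) = -11.4 mm/day.

dPW/dt ≈ -11.4 mm/day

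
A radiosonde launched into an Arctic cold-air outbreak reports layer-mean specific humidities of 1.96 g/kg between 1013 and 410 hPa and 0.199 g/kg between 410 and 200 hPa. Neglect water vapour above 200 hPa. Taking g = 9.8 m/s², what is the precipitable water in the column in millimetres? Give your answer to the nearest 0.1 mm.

Precipitable water is the column-integrated vapour mass per unit area: PW = (1/g) Σ q̄ Δp, with q in kg/kg and Δp in Pa (1 kg/m² of water = 1 mm).
Layer 1013–410 hPa: Δp = 603 hPa = 60300 Pa, q̄ = 0.00196 kg/kg → 0.00196 × 60300 / 9.8 = 12.06 mm
Layer 410–200 hPa: Δp = 210 hPa = 21000 Pa, q̄ = 0.000199 kg/kg → 0.000199 × 21000 / 9.8 = 0.43 mm
PW = 12.06 + 0.43 = 12.49 ≈ 12.5 mm.

PW ≈ 12.5 mm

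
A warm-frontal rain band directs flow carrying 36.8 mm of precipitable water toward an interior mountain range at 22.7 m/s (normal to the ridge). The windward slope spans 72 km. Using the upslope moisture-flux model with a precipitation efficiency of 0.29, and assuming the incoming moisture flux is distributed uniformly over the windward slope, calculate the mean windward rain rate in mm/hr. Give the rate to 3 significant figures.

Incoming column moisture flux per unit ridge length: F = V × PW = 22.7 × 36.8 = 835.36 mm·m/s.
Spread over the 72 km slope with efficiency ε = 0.29: R = ε·F/W = 0.29 × 835.36 / 72000 m = 3.365e-03 mm/s.
R = 3.365e-03 × 3600 = 12.1 mm/hr.

R ≈ 12.1 mm/hr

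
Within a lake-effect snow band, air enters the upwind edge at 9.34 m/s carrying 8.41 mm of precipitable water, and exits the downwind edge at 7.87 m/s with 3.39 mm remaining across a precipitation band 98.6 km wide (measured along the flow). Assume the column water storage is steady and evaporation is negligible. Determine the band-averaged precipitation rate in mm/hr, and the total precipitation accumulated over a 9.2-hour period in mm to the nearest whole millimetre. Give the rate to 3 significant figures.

Column moisture flux per unit crosswind length is F = V × PW.
Inflow: F_in = 9.34 × 8.41 = 78.5494 mm·m/s
Outflow: F_out = 7.87 × 3.39 = 26.6793 mm·m/s
Steady-state rate R = (F_in − F_out)/L = (78.5494 − 26.6793) / 98600 m = 5.261e-04 mm/s.
R = 5.261e-04 × 3600 = 1.89 mm/hr.
Over 9.2 h: total = 1.89 × 9.2 = 17.388 ≈ 17 mm.

R ≈ 1.89 mm/hr; total ≈ 17 mm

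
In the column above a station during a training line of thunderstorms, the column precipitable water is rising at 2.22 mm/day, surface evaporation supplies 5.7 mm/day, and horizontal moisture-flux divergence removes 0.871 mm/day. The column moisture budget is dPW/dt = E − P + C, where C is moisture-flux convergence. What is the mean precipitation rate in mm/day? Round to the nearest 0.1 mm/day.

P ≈ 2.6 mm/day

dPW/dt = +2.22 mm/day.
P = E + C − dPW/dt = 5.7 + (-0.871) − (+2.22) = 2.6 mm/day.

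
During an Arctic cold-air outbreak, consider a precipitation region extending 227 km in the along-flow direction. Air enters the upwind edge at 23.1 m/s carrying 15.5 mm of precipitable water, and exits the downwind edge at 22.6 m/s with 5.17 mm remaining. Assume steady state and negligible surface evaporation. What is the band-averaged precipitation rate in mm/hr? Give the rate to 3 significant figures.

R ≈ 3.83 mm/hr

Column moisture flux per unit crosswind length is F = V × PW.
Inflow: F_in = 23.1 × 15.5 = 358.05 mm·m/s
Outflow: F_out = 22.6 × 5.17 = 116.842 mm·m/s
Steady-state rate R = (F_in − F_out)/L = (358.05 − 116.842) / 227000 m = 1.063e-03 mm/s.
R = 1.063e-03 × 3600 = 3.83 mm/hr.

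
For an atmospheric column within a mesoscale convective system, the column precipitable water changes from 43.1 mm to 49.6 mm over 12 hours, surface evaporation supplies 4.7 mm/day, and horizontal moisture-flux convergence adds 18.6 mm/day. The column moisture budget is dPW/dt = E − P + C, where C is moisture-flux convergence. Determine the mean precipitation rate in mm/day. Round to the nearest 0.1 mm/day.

P ≈ 10.3 mm/day

dPW/dt = (49.6 − 43.1) mm / (12/24 day) = +13.000 mm/day.
P = E + C − dPW/dt = 4.7 + (18.6) − (+13.000) = 10.3 mm/day.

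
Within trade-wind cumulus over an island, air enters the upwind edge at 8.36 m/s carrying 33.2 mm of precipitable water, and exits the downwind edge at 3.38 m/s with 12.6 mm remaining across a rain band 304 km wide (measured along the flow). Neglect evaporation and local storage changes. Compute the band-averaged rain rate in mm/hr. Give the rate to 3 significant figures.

R ≈ 2.78 mm/hr

Column moisture flux per unit crosswind length is F = V × PW.
Inflow: F_in = 8.36 × 33.2 = 277.552 mm·m/s
Outflow: F_out = 3.38 × 12.6 = 42.588 mm·m/s
Steady-state rate R = (F_in − F_out)/L = (277.552 − 42.588) / 304000 m = 7.729e-04 mm/s.
R = 7.729e-04 × 3600 = 2.78 mm/hr.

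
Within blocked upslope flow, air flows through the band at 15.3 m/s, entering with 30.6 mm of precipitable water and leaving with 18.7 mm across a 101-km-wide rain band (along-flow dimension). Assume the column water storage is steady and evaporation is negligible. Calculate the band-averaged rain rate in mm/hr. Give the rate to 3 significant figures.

R ≈ 6.49 mm/hr

Column moisture flux per unit crosswind length is F = V × PW.
Inflow: F_in = 15.3 × 30.6 = 468.18 mm·m/s
Outflow: F_out = 15.3 × 18.7 = 286.11 mm·m/s
Steady-state rate R = (F_in − F_out)/L = (468.18 − 286.11) / 101000 m = 1.803e-03 mm/s.
R = 1.803e-03 × 3600 = 6.49 mm/hr.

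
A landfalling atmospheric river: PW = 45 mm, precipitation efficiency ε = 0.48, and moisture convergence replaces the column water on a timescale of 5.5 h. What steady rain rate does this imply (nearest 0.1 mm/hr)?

Each overturning extracts ε × PW = 0.48 × 45 = 21.6 mm.
Rate = ε·PW / τ = 21.6 / 5.5 h = 3.9 mm/hr.

R ≈ 3.9 mm/hr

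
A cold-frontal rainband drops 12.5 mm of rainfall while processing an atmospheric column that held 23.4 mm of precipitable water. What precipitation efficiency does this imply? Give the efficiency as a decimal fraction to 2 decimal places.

ε ≈ 0.53

ε = rainfall / PW = 12.5 / 23.4 = 0.53.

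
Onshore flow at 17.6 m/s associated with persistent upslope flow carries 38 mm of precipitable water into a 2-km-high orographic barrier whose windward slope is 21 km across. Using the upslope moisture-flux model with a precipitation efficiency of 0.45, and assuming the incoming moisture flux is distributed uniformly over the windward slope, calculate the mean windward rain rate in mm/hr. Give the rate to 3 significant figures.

Incoming column moisture flux per unit ridge length: F = V × PW = 17.6 × 38 = 668.8 mm·m/s.
Spread over the 21 km slope with efficiency ε = 0.45: R = ε·F/W = 0.45 × 668.8 / 21000 m = 1.433e-02 mm/s.
R = 1.433e-02 × 3600 = 51.6 mm/hr.

R ≈ 51.6 mm/hr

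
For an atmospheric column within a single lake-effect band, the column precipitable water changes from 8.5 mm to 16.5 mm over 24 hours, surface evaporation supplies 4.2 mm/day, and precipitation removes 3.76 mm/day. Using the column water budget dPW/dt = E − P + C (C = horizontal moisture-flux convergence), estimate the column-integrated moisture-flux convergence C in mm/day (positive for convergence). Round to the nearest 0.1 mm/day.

C ≈ 7.6 mm/day

dPW/dt = (16.5 − 8.5) mm / (24/24 day) = +8.000 mm/day.
C = dPW/dt − E + P = (+8.000) − 4.2 + 3.76 = 7.6 mm/day.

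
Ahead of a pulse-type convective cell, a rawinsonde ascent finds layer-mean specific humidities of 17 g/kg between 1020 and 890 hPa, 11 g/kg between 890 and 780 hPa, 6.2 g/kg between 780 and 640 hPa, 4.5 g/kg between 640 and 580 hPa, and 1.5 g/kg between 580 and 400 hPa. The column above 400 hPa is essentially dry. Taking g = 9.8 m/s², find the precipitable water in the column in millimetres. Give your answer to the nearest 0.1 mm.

PW ≈ 49.3 mm

Precipitable water is the column-integrated vapour mass per unit area: PW = (1/g) Σ q̄ Δp, with q in kg/kg and Δp in Pa (1 kg/m² of water = 1 mm).
Layer 1020–890 hPa: Δp = 130 hPa = 13000 Pa, q̄ = 0.017 kg/kg → 0.017 × 13000 / 9.8 = 22.55 mm
Layer 890–780 hPa: Δp = 110 hPa = 11000 Pa, q̄ = 0.011 kg/kg → 0.011 × 11000 / 9.8 = 12.35 mm
Layer 780–640 hPa: Δp = 140 hPa = 14000 Pa, q̄ = 0.0062 kg/kg → 0.0062 × 14000 / 9.8 = 8.86 mm
Layer 640–580 hPa: Δp = 60 hPa = 6000 Pa, q̄ = 0.0045 kg/kg → 0.0045 × 6000 / 9.8 = 2.76 mm
Layer 580–400 hPa: Δp = 180 hPa = 18000 Pa, q̄ = 0.0015 kg/kg → 0.0015 × 18000 / 9.8 = 2.76 mm
PW = 22.55 + 12.35 + 8.86 + 2.76 + 2.76 = 49.28 ≈ 49.3 mm.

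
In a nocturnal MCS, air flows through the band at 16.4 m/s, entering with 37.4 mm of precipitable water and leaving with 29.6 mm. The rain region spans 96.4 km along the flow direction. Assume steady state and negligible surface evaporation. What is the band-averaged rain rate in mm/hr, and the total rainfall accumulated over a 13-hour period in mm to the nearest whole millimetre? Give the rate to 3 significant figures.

Column moisture flux per unit crosswind length is F = V × PW.
Inflow: F_in = 16.4 × 37.4 = 613.36 mm·m/s
Outflow: F_out = 16.4 × 29.6 = 485.44 mm·m/s
Steady-state rate R = (F_in − F_out)/L = (613.36 − 485.44) / 96400 m = 1.327e-03 mm/s.
R = 1.327e-03 × 3600 = 4.78 mm/hr.
Over 13 h: total = 4.78 × 13 = 62.14 ≈ 62 mm.

R ≈ 4.78 mm/hr; total ≈ 62 mm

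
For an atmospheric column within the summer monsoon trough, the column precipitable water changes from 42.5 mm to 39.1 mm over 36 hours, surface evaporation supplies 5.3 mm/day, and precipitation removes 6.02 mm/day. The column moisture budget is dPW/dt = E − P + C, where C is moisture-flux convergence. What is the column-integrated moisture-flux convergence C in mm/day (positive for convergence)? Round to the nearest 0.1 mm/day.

C ≈ -1.5 mm/day

dPW/dt = (39.1 − 42.5) mm / (36/24 day) = -2.267 mm/day.
C = dPW/dt − E + P = (-2.267) − 5.3 + 6.02 = -1.5 mm/day.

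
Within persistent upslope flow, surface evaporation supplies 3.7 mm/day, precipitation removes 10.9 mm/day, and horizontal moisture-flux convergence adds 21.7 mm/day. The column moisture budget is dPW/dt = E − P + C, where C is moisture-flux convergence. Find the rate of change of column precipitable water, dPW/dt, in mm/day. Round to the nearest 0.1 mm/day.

dPW/dt ≈ 14.5 mm/day

dPW/dt = E − P + C = 3.7 − 10.9 + (21.7) = 14.5 mm/day.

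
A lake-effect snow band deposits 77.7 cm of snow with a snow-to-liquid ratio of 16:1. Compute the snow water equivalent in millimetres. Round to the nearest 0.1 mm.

SWE = snow depth / ratio = 77.7 cm / 16 = 4.856 cm = 48.6 mm.

SWE ≈ 48.6 mm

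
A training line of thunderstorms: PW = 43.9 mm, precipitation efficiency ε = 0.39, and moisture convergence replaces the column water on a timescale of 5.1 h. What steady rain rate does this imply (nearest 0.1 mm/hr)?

R ≈ 3.4 mm/hr

Each overturning extracts ε × PW = 0.39 × 43.9 = 17.121 mm.
Rate = ε·PW / τ = 17.121 / 5.1 h = 3.4 mm/hr.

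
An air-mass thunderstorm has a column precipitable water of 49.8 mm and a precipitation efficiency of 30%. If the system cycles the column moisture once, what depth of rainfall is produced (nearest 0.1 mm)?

rainfall ≈ 14.9 mm

Rainfall = ε × PW = 0.30 × 49.8 = 14.9 mm.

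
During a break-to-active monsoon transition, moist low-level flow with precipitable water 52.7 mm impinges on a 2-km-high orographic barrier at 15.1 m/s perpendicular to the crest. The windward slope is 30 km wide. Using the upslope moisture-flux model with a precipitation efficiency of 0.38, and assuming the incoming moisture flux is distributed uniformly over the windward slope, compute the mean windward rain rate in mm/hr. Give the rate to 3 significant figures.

R ≈ 36.3 mm/hr

Incoming column moisture flux per unit ridge length: F = V × PW = 15.1 × 52.7 = 795.77 mm·m/s.
Spread over the 30 km slope with efficiency ε = 0.38: R = ε·F/W = 0.38 × 795.77 / 30000 m = 1.008e-02 mm/s.
R = 1.008e-02 × 3600 = 36.3 mm/hr.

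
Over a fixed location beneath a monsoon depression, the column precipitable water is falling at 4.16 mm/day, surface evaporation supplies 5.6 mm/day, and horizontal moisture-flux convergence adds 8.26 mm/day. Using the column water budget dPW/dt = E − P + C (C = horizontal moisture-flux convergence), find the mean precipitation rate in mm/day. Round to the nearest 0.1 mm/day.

dPW/dt = -4.16 mm/day.
P = E + C − dPW/dt = 5.6 + (8.26) − (-4.16) = 18.0 mm/day.

P ≈ 18.0 mm/day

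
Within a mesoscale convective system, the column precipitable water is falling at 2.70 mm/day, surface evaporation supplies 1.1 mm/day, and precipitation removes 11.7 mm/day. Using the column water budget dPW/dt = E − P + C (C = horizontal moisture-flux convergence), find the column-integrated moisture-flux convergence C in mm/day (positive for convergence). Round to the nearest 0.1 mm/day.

C ≈ 7.9 mm/day

dPW/dt = -2.70 mm/day.
C = dPW/dt − E + P = (-2.70) − 1.1 + 11.7 = 7.9 mm/day.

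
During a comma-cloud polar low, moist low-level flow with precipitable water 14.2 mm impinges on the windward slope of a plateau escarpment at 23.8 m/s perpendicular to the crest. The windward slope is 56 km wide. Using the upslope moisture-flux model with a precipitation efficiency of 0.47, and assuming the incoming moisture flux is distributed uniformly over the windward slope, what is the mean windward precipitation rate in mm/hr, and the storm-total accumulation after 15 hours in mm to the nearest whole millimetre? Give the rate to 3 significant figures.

Incoming column moisture flux per unit ridge length: F = V × PW = 23.8 × 14.2 = 337.96 mm·m/s.
Spread over the 56 km slope with efficiency ε = 0.47: R = ε·F/W = 0.47 × 337.96 / 56000 m = 2.836e-03 mm/s.
R = 2.836e-03 × 3600 = 10.2 mm/hr.
Over 15 h: total = 10.2 × 15 = 153 mm.

R ≈ 10.2 mm/hr; total ≈ 153 mm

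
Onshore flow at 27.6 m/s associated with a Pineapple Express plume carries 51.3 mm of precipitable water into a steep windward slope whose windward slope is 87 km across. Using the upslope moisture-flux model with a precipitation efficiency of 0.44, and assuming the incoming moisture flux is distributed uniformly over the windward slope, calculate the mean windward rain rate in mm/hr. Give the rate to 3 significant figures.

Incoming column moisture flux per unit ridge length: F = V × PW = 27.6 × 51.3 = 1415.88 mm·m/s.
Spread over the 87 km slope with efficiency ε = 0.44: R = ε·F/W = 0.44 × 1415.88 / 87000 m = 7.161e-03 mm/s.
R = 7.161e-03 × 3600 = 25.8 mm/hr.

R ≈ 25.8 mm/hr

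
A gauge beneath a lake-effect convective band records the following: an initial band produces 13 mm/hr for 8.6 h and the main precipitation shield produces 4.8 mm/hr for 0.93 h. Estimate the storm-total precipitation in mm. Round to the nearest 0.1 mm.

Total = Σ Rᵢ Δtᵢ = 13 × 8.6 + 4.8 × 0.93
      = 111.8 + 4.464 = 116.3 mm.

total ≈ 116.3 mm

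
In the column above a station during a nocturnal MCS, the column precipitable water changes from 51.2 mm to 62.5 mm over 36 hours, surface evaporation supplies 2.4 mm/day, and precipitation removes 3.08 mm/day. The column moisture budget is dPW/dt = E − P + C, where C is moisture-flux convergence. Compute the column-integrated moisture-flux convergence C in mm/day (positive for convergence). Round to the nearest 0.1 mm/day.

C ≈ 8.2 mm/day

dPW/dt = (62.5 − 51.2) mm / (36/24 day) = +7.533 mm/day.
C = dPW/dt − E + P = (+7.533) − 2.4 + 3.08 = 8.2 mm/day.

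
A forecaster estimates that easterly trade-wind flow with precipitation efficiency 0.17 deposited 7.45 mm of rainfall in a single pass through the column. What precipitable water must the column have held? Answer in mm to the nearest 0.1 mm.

PW ≈ 43.8 mm

PW = rainfall / ε = 7.45 / 0.17 = 43.8 mm.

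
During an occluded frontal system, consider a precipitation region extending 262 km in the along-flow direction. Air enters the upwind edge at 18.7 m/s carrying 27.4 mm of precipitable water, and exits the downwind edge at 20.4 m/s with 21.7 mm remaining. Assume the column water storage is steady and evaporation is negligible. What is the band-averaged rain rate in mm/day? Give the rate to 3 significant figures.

Column moisture flux per unit crosswind length is F = V × PW.
Inflow: F_in = 18.7 × 27.4 = 512.38 mm·m/s
Outflow: F_out = 20.4 × 21.7 = 442.68 mm·m/s
Steady-state rate R = (F_in − F_out)/L = (512.38 − 442.68) / 262000 m = 2.660e-04 mm/s.
R = 2.660e-04 × 3600 × 24 = 23.0 mm/day.

R ≈ 23.0 mm/day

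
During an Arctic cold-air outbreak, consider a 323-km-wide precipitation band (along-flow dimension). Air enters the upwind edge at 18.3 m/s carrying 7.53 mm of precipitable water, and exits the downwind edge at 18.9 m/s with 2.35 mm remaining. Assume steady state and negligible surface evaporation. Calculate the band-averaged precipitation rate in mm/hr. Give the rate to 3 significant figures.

Column moisture flux per unit crosswind length is F = V × PW.
Inflow: F_in = 18.3 × 7.53 = 137.799 mm·m/s
Outflow: F_out = 18.9 × 2.35 = 44.415 mm·m/s
Steady-state rate R = (F_in − F_out)/L = (137.799 − 44.415) / 323000 m = 2.891e-04 mm/s.
R = 2.891e-04 × 3600 = 1.04 mm/hr.

R ≈ 1.04 mm/hr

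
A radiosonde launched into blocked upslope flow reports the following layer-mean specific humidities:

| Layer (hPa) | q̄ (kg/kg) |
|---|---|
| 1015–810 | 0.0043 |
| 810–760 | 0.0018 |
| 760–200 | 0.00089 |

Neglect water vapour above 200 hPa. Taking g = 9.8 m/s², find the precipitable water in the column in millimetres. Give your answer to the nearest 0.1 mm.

Precipitable water is the column-integrated vapour mass per unit area: PW = (1/g) Σ q̄ Δp, with q in kg/kg and Δp in Pa (1 kg/m² of water = 1 mm).
Layer 1015–810 hPa: Δp = 205 hPa = 20500 Pa, q̄ = 0.0043 kg/kg → 0.0043 × 20500 / 9.8 = 8.99 mm
Layer 810–760 hPa: Δp = 50 hPa = 5000 Pa, q̄ = 0.0018 kg/kg → 0.0018 × 5000 / 9.8 = 0.92 mm
Layer 760–200 hPa: Δp = 560 hPa = 56000 Pa, q̄ = 0.00089 kg/kg → 0.00089 × 56000 / 9.8 = 5.09 mm
PW = 8.99 + 0.92 + 5.09 = 15.00 ≈ 15.0 mm.

PW ≈ 15.0 mm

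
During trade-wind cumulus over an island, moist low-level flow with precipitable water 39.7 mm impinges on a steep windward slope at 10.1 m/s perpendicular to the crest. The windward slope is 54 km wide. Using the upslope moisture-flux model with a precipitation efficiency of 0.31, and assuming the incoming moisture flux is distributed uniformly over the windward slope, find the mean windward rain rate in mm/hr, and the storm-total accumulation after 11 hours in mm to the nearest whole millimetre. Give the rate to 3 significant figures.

R ≈ 8.29 mm/hr; total ≈ 91 mm

Incoming column moisture flux per unit ridge length: F = V × PW = 10.1 × 39.7 = 400.97 mm·m/s.
Spread over the 54 km slope with efficiency ε = 0.31: R = ε·F/W = 0.31 × 400.97 / 54000 m = 2.302e-03 mm/s.
R = 2.302e-03 × 3600 = 8.29 mm/hr.
Over 11 h: total = 8.29 × 11 = 91.19 ≈ 91 mm.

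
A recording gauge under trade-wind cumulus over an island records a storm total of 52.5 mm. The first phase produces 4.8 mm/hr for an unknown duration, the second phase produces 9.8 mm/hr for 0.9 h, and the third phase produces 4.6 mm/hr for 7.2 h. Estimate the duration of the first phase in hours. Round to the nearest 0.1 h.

Known phases: 9.8 × 0.9 + 4.6 × 7.2 = 8.82 + 33.12 = 41.94 mm.
Remaining depth = 52.5 − 41.94 = 10.56 mm.
Duration = 10.56 / 4.8 = 2.2 h.

duration ≈ 2.2 h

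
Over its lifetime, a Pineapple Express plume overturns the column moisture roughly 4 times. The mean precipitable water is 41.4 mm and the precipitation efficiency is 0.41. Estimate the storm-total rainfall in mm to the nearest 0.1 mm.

Each cycle deposits ε × PW = 0.41 × 41.4 = 16.974 mm.
Over 4 cycles: 4 × 16.974 = 67.9 mm.

rainfall ≈ 67.9 mm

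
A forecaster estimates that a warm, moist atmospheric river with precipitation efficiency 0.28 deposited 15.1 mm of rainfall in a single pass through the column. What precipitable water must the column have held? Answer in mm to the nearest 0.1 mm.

PW = rainfall / ε = 15.1 / 0.28 = 53.9 mm.

PW ≈ 53.9 mm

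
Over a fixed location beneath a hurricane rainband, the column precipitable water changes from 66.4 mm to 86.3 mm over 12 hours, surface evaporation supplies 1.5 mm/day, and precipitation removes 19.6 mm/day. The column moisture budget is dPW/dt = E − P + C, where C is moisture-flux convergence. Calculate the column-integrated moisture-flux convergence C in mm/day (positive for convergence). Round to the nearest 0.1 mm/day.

dPW/dt = (86.3 − 66.4) mm / (12/24 day) = +39.800 mm/day.
C = dPW/dt − E + P = (+39.800) − 1.5 + 19.6 = 57.9 mm/day.

C ≈ 57.9 mm/day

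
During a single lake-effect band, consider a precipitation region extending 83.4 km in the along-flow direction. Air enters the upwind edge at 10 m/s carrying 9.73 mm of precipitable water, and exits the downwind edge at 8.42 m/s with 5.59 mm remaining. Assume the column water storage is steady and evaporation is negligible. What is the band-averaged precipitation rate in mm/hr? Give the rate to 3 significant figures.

Column moisture flux per unit crosswind length is F = V × PW.
Inflow: F_in = 10 × 9.73 = 97.3 mm·m/s
Outflow: F_out = 8.42 × 5.59 = 47.0678 mm·m/s
Steady-state rate R = (F_in − F_out)/L = (97.3 − 47.0678) / 83400 m = 6.023e-04 mm/s.
R = 6.023e-04 × 3600 = 2.17 mm/hr.

R ≈ 2.17 mm/hr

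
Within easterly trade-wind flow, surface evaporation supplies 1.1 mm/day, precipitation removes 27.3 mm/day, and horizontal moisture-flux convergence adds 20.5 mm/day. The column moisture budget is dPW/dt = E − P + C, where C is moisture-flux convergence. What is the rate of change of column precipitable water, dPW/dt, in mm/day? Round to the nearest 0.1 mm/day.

dPW/dt ≈ -5.7 mm/day

dPW/dt = E − P + C = 1.1 − 27.3 + (20.5) = -5.7 mm/day.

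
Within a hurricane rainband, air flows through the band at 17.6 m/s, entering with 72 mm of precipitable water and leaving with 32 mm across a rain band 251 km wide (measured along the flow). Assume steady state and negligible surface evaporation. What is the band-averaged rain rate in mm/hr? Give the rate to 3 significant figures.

R ≈ 10.1 mm/hr

Column moisture flux per unit crosswind length is F = V × PW.
Inflow: F_in = 17.6 × 72 = 1267.2 mm·m/s
Outflow: F_out = 17.6 × 32 = 563.2 mm·m/s
Steady-state rate R = (F_in − F_out)/L = (1267.2 − 563.2) / 251000 m = 2.805e-03 mm/s.
R = 2.805e-03 × 3600 = 10.1 mm/hr.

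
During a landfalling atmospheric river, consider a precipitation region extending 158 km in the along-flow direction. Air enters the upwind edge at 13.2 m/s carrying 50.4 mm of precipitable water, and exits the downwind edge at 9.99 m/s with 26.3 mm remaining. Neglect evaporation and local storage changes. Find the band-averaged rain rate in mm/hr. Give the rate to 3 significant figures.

Column moisture flux per unit crosswind length is F = V × PW.
Inflow: F_in = 13.2 × 50.4 = 665.28 mm·m/s
Outflow: F_out = 9.99 × 26.3 = 262.737 mm·m/s
Steady-state rate R = (F_in − F_out)/L = (665.28 − 262.737) / 158000 m = 2.548e-03 mm/s.
R = 2.548e-03 × 3600 = 9.17 mm/hr.

R ≈ 9.17 mm/hr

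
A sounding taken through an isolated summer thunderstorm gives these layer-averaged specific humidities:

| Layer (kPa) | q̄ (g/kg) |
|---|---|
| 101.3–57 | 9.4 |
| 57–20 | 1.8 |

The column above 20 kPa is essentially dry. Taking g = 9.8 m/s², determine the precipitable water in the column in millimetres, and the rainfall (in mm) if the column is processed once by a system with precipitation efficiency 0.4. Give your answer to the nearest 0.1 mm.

PW ≈ 49.3 mm; rainfall ≈ 19.7 mm

Precipitable water is the column-integrated vapour mass per unit area: PW = (1/g) Σ q̄ Δp, with q in kg/kg and Δp in Pa (1 kg/m² of water = 1 mm).
Layer 101.3–57 kPa: Δp = 443 hPa = 44300 Pa, q̄ = 0.0094 kg/kg → 0.0094 × 44300 / 9.8 = 42.49 mm
Layer 57–20 kPa: Δp = 370 hPa = 37000 Pa, q̄ = 0.0018 kg/kg → 0.0018 × 37000 / 9.8 = 6.80 mm
PW = 42.49 + 6.80 = 49.29 ≈ 49.3 mm.
Rainfall = ε × PW = 0.4 × 49.3 = 19.7 mm.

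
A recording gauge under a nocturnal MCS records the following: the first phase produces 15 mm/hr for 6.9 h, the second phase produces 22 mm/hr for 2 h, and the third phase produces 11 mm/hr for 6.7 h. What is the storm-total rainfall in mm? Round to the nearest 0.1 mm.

total ≈ 221.2 mm

Total = Σ Rᵢ Δtᵢ = 15 × 6.9 + 22 × 2 + 11 × 6.7
      = 103.5 + 44 + 73.7 = 221.2 mm.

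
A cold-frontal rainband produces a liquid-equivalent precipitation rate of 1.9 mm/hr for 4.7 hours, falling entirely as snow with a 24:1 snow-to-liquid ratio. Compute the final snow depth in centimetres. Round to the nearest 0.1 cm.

snow depth ≈ 21.4 cm

Liquid-equivalent depth = 1.9 × 4.7 = 8.93 mm.
Snow depth = 8.93 mm × 24 = 214.32 mm = 21.4 cm.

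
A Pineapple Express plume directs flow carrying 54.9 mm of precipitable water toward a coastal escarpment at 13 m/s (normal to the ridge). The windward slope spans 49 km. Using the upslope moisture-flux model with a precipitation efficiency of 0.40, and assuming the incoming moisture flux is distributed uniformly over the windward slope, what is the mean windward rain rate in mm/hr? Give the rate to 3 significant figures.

R ≈ 21.0 mm/hr

Incoming column moisture flux per unit ridge length: F = V × PW = 13 × 54.9 = 713.7 mm·m/s.
Spread over the 49 km slope with efficiency ε = 0.40: R = ε·F/W = 0.40 × 713.7 / 49000 m = 5.826e-03 mm/s.
R = 5.826e-03 × 3600 = 21.0 mm/hr.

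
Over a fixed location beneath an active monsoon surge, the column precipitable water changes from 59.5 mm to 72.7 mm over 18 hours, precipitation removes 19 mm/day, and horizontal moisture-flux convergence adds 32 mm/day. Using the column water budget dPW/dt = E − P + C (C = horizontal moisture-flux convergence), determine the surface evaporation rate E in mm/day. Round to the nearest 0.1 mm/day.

dPW/dt = (72.7 − 59.5) mm / (18/24 day) = +17.600 mm/day.
E = dPW/dt + P − C = (+17.600) + 19 − (32) = 4.6 mm/day.

E ≈ 4.6 mm/day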